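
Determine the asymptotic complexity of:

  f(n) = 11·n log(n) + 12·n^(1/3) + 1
O(n log n)

The dominant term in 11·n log(n) + 12·n^(1/3) + 1 is 11·n log(n), which is Θ(n log n).
Lower-order terms (12·n^(1/3), 1) are asymptotically negligible.
Constants are absorbed, so the tightest bound is O(n log n).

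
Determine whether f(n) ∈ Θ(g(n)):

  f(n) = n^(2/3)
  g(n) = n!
False

f(n) = n^(2/3) is O(n^(2/3)), and g(n) = n! is O(n!).
Since they have different growth rates, f(n) = Θ(g(n)) is false.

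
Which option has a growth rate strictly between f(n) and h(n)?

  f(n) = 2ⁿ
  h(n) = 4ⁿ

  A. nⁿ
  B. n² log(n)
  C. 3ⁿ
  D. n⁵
C

We need g(n) with 2ⁿ = o(g(n)) and g(n) = o(4ⁿ), i.e. O(2ⁿ) ≺ g ≺ O(4ⁿ).
Check each option:
  A. nⁿ — O(nⁿ) does not grow strictly slower than h(n)
  B. n² log(n) — O(n² log n) does not grow strictly faster than f(n)
  C. 3ⁿ — O(3ⁿ) is strictly between O(2ⁿ) and O(4ⁿ) ✓
  D. n⁵ — O(n⁵) does not grow strictly faster than f(n)

Only option C (3ⁿ) lies strictly between.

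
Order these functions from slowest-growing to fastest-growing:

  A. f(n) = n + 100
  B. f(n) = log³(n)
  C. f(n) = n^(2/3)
B < C < A

Comparing growth rates:
B = log³(n) is O(log³ n)
C = n^(2/3) is O(n^(2/3))
A = n + 100 is O(n)

Therefore, the order from slowest to fastest is: B < C < A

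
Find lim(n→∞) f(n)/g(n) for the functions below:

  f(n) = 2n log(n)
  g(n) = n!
0

Since 2n log(n) (O(n log n)) grows slower than n! (O(n!)),
the ratio f(n)/g(n) → 0 as n → ∞.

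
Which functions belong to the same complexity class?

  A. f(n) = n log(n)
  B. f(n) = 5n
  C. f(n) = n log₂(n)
A and C

Examining each function:
  A. n log(n) is O(n log n)
  B. 5n is O(n)
  C. n log₂(n) is O(n log n)

Functions A and C both have the same complexity class.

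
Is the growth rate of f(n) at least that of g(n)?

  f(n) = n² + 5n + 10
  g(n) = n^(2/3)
True

f(n) = n² + 5n + 10 is O(n²), and g(n) = n^(2/3) is O(n^(2/3)).
Since O(n²) grows at least as fast as O(n^(2/3)), f(n) = Ω(g(n)) is true.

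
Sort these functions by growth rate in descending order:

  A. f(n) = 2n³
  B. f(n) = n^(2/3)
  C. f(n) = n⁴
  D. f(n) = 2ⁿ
D > C > A > B

Comparing growth rates:
D = 2ⁿ is O(2ⁿ)
C = n⁴ is O(n⁴)
A = 2n³ is O(n³)
B = n^(2/3) is O(n^(2/3))

Therefore, the order from fastest to slowest is: D > C > A > B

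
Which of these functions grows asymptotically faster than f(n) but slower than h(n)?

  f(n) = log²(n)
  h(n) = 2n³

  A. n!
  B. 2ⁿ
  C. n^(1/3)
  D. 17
C

We need g(n) with log²(n) = o(g(n)) and g(n) = o(2n³), i.e. O(log² n) ≺ g ≺ O(n³).
Check each option:
  A. n! — O(n!) does not grow strictly slower than h(n)
  B. 2ⁿ — O(2ⁿ) does not grow strictly slower than h(n)
  C. n^(1/3) — O(n^(1/3)) is strictly between O(log² n) and O(n³) ✓
  D. 17 — O(1) does not grow strictly faster than f(n)

Only option C (n^(1/3)) lies strictly between.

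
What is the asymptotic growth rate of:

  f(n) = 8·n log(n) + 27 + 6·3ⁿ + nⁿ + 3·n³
Θ(nⁿ)

Order the terms by growth rate: 27 ≺ 8·n log(n) ≺ 3·n³ ≺ 6·3ⁿ ≺ nⁿ.
The fastest-growing term nⁿ dominates as n → ∞; dropping its constant factor gives Θ(nⁿ).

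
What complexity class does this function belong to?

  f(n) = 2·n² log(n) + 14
O(n² log n)

The dominant term in 2·n² log(n) + 14 is 2·n² log(n), which is Θ(n² log n).
Lower-order terms (14) are asymptotically negligible.
Constants are absorbed, so the tightest bound is O(n² log n).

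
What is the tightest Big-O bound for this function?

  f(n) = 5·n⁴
O(n⁴)

The dominant term in 5·n⁴ is 5·n⁴, which is Θ(n⁴).
Constants are absorbed, so the tightest bound is O(n⁴).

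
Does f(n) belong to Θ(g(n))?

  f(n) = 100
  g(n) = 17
True

f(n) = 100 and g(n) = 17 are both O(1).
Since they have the same asymptotic growth rate, f(n) = Θ(g(n)) is true.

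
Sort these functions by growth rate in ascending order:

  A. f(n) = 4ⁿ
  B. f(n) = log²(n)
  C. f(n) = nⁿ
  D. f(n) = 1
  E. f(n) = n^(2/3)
D < B < E < A < C

Comparing growth rates:
D = 1 is O(1)
B = log²(n) is O(log² n)
E = n^(2/3) is O(n^(2/3))
A = 4ⁿ is O(4ⁿ)
C = nⁿ is O(nⁿ)

Therefore, the order from slowest to fastest is: D < B < E < A < C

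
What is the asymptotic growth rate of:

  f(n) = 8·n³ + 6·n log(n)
Θ(n³)

Order the terms by growth rate: 6·n log(n) ≺ 8·n³.
The fastest-growing term 8·n³ dominates as n → ∞; dropping its constant factor gives Θ(n³).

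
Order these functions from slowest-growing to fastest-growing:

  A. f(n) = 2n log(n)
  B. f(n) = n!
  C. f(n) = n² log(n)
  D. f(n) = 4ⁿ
A < C < D < B

Comparing growth rates:
A = 2n log(n) is O(n log n)
C = n² log(n) is O(n² log n)
D = 4ⁿ is O(4ⁿ)
B = n! is O(n!)

Therefore, the order from slowest to fastest is: A < C < D < B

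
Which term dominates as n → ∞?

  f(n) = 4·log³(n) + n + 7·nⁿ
7·nⁿ

Looking at each term:
  - 4·log³(n) is O(log³ n)
  - n is O(n)
  - 7·nⁿ is O(nⁿ)

The term 7·nⁿ (O(nⁿ)) grows fastest and dominates all others.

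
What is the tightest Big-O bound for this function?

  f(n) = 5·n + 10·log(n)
O(n)

The dominant term in 5·n + 10·log(n) is 5·n, which is Θ(n).
Lower-order terms (10·log(n)) are asymptotically negligible.
Constants are absorbed, so the tightest bound is O(n).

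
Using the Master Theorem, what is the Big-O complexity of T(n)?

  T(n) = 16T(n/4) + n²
Θ(n² log n)

Master Theorem: a = 16, b = 4, f(n) = n².
Compute the critical exponent d = log₄(16) = 2.
Compare f(n) = Θ(n²) against n^d:
  k = 2 = d, so f(n) = Θ(n^d) — Case 2.
  Work is balanced across levels: T(n) = Θ(n^d log n) = Θ(n² log n).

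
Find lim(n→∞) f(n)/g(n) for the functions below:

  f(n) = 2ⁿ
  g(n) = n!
0

Since 2ⁿ (O(2ⁿ)) grows slower than n! (O(n!)),
the ratio f(n)/g(n) → 0 as n → ∞.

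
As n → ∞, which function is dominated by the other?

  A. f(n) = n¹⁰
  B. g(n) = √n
B

f(n) = n¹⁰ is O(n¹⁰), while g(n) = √n is O(√n).
Since O(√n) grows slower than O(n¹⁰), g(n) is dominated.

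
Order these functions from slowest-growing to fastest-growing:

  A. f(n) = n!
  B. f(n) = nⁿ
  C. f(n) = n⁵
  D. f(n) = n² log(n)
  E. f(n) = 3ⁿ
D < C < E < A < B

Comparing growth rates:
D = n² log(n) is O(n² log n)
C = n⁵ is O(n⁵)
E = 3ⁿ is O(3ⁿ)
A = n! is O(n!)
B = nⁿ is O(nⁿ)

Therefore, the order from slowest to fastest is: D < C < E < A < B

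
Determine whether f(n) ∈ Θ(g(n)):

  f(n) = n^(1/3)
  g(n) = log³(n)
False

f(n) = n^(1/3) is O(n^(1/3)), and g(n) = log³(n) is O(log³ n).
Since they have different growth rates, f(n) = Θ(g(n)) is false.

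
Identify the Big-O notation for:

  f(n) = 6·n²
O(n²)

The dominant term in 6·n² is 6·n², which is Θ(n²).
Constants are absorbed, so the tightest bound is O(n²).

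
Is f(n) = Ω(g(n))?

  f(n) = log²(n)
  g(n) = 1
True

f(n) = log²(n) is O(log² n), and g(n) = 1 is O(1).
Since O(log² n) grows at least as fast as O(1), f(n) = Ω(g(n)) is true.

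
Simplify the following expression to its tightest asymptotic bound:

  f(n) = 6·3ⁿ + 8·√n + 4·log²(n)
Θ(3ⁿ)

Order the terms by growth rate: 4·log²(n) ≺ 8·√n ≺ 6·3ⁿ.
The fastest-growing term 6·3ⁿ dominates as n → ∞; dropping its constant factor gives Θ(3ⁿ).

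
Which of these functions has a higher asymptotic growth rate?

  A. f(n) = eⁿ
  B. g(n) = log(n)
A

f(n) = eⁿ is O(eⁿ), while g(n) = log(n) is O(log n).
Since O(eⁿ) grows faster than O(log n), f(n) dominates.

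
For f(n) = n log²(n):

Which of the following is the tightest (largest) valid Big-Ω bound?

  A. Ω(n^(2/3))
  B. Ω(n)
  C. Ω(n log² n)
C

f(n) = n log²(n) is Ω(n log² n).
All listed options are valid Big-Ω bounds (lower bounds),
but Ω(n log² n) is the tightest (largest valid bound).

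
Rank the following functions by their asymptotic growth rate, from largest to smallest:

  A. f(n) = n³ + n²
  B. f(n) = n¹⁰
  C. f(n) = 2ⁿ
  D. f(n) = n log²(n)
C > B > A > D

Comparing growth rates:
C = 2ⁿ is O(2ⁿ)
B = n¹⁰ is O(n¹⁰)
A = n³ + n² is O(n³)
D = n log²(n) is O(n log² n)

Therefore, the order from fastest to slowest is: C > B > A > D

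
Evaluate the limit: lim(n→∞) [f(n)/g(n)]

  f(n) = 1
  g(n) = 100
1/100

Since 1 and 100 have the same growth rate (O(1)),
the ratio converges to a constant: 1/100.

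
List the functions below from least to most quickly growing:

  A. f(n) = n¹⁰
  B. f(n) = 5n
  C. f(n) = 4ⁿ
B < A < C

Comparing growth rates:
B = 5n is O(n)
A = n¹⁰ is O(n¹⁰)
C = 4ⁿ is O(4ⁿ)

Therefore, the order from slowest to fastest is: B < A < C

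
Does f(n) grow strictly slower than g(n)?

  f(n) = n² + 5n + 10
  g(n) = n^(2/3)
False

f(n) = n² + 5n + 10 is O(n²), and g(n) = n^(2/3) is O(n^(2/3)).
Since O(n²) grows faster than or equal to O(n^(2/3)), f(n) = o(g(n)) is false.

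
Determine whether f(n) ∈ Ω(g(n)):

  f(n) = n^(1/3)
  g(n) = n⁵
False

f(n) = n^(1/3) is O(n^(1/3)), and g(n) = n⁵ is O(n⁵).
Since O(n^(1/3)) grows slower than O(n⁵), f(n) = Ω(g(n)) is false.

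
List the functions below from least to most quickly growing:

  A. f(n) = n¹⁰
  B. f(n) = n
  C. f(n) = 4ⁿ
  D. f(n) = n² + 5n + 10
B < D < A < C

Comparing growth rates:
B = n is O(n)
D = n² + 5n + 10 is O(n²)
A = n¹⁰ is O(n¹⁰)
C = 4ⁿ is O(4ⁿ)

Therefore, the order from slowest to fastest is: B < D < A < C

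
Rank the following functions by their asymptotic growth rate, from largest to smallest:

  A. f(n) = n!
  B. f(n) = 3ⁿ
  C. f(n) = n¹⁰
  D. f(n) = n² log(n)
A > B > C > D

Comparing growth rates:
A = n! is O(n!)
B = 3ⁿ is O(3ⁿ)
C = n¹⁰ is O(n¹⁰)
D = n² log(n) is O(n² log n)

Therefore, the order from fastest to slowest is: A > B > C > D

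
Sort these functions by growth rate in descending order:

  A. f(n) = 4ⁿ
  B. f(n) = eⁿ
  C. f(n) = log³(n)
A > B > C

Comparing growth rates:
A = 4ⁿ is O(4ⁿ)
B = eⁿ is O(eⁿ)
C = log³(n) is O(log³ n)

Therefore, the order from fastest to slowest is: A > B > C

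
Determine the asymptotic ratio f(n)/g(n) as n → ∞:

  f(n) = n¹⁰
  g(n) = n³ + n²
∞

Since n¹⁰ (O(n¹⁰)) grows faster than n³ + n² (O(n³)),
the ratio f(n)/g(n) → ∞ as n → ∞.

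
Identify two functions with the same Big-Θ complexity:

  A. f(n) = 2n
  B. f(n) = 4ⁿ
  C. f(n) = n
A and C

Examining each function:
  A. 2n is O(n)
  B. 4ⁿ is O(4ⁿ)
  C. n is O(n)

Functions A and C both have the same complexity class.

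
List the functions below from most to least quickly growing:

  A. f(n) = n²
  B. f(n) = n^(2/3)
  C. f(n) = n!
C > A > B

Comparing growth rates:
C = n! is O(n!)
A = n² is O(n²)
B = n^(2/3) is O(n^(2/3))

Therefore, the order from fastest to slowest is: C > A > B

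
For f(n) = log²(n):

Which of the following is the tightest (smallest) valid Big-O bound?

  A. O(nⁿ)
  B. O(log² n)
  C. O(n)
B

f(n) = log²(n) is O(log² n).
All listed options are valid Big-O bounds (upper bounds),
but O(log² n) is the tightest (smallest valid bound).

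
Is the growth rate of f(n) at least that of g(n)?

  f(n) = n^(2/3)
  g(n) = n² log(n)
False

f(n) = n^(2/3) is O(n^(2/3)), and g(n) = n² log(n) is O(n² log n).
Since O(n^(2/3)) grows slower than O(n² log n), f(n) = Ω(g(n)) is false.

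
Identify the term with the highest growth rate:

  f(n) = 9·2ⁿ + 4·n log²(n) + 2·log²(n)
9·2ⁿ

Looking at each term:
  - 9·2ⁿ is O(2ⁿ)
  - 4·n log²(n) is O(n log² n)
  - 2·log²(n) is O(log² n)

The term 9·2ⁿ (O(2ⁿ)) grows fastest and dominates all others.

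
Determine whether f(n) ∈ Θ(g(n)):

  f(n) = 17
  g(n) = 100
True

f(n) = 17 and g(n) = 100 are both O(1).
Since they have the same asymptotic growth rate, f(n) = Θ(g(n)) is true.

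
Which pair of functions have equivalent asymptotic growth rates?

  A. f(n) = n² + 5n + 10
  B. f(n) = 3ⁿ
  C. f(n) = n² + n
A and C

Examining each function:
  A. n² + 5n + 10 is O(n²)
  B. 3ⁿ is O(3ⁿ)
  C. n² + n is O(n²)

Functions A and C both have the same complexity class.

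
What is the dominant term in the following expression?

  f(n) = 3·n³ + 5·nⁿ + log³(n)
5·nⁿ

Looking at each term:
  - 3·n³ is O(n³)
  - 5·nⁿ is O(nⁿ)
  - log³(n) is O(log³ n)

The term 5·nⁿ (O(nⁿ)) grows fastest and dominates all others.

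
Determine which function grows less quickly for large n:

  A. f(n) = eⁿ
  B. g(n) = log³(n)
B

f(n) = eⁿ is O(eⁿ), while g(n) = log³(n) is O(log³ n).
Since O(log³ n) grows slower than O(eⁿ), g(n) is dominated.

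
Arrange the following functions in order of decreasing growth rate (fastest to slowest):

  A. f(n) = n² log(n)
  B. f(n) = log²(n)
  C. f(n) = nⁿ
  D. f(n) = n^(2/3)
C > A > D > B

Comparing growth rates:
C = nⁿ is O(nⁿ)
A = n² log(n) is O(n² log n)
D = n^(2/3) is O(n^(2/3))
B = log²(n) is O(log² n)

Therefore, the order from fastest to slowest is: C > A > D > B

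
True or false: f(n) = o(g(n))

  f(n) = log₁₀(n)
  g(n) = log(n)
False

f(n) = log₁₀(n) is O(log n), and g(n) = log(n) is O(log n).
Since they have the same growth rate, f(n) = o(g(n)) is false.
(f = o(g) requires f to grow strictly slower, not equal.)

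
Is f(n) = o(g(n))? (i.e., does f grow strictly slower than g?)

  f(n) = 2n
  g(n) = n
False

f(n) = 2n is O(n), and g(n) = n is O(n).
Since they have the same growth rate, f(n) = o(g(n)) is false.
(f = o(g) requires f to grow strictly slower, not equal.)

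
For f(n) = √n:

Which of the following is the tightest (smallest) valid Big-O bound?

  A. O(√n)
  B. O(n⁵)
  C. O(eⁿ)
A

f(n) = √n is O(√n).
All listed options are valid Big-O bounds (upper bounds),
but O(√n) is the tightest (smallest valid bound).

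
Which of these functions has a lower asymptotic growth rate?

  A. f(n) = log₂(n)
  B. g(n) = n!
A

f(n) = log₂(n) is O(log n), while g(n) = n! is O(n!).
Since O(log n) grows slower than O(n!), f(n) is dominated.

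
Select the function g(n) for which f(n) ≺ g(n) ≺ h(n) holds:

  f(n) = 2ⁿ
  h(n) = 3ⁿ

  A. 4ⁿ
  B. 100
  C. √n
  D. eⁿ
D

We need g(n) with 2ⁿ = o(g(n)) and g(n) = o(3ⁿ), i.e. O(2ⁿ) ≺ g ≺ O(3ⁿ).
Check each option:
  A. 4ⁿ — O(4ⁿ) does not grow strictly slower than h(n)
  B. 100 — O(1) does not grow strictly faster than f(n)
  C. √n — O(√n) does not grow strictly faster than f(n)
  D. eⁿ — O(eⁿ) is strictly between O(2ⁿ) and O(3ⁿ) ✓

Only option D (eⁿ) lies strictly between.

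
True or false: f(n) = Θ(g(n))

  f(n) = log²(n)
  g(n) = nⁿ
False

f(n) = log²(n) is O(log² n), and g(n) = nⁿ is O(nⁿ).
Since they have different growth rates, f(n) = Θ(g(n)) is false.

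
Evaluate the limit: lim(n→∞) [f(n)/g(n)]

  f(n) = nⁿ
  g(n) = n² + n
∞

Since nⁿ (O(nⁿ)) grows faster than n² + n (O(n²)),
the ratio f(n)/g(n) → ∞ as n → ∞.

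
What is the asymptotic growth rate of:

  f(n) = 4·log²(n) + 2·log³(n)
Θ(log³ n)

Order the terms by growth rate: 4·log²(n) ≺ 2·log³(n).
The fastest-growing term 2·log³(n) dominates as n → ∞; dropping its constant factor gives Θ(log³ n).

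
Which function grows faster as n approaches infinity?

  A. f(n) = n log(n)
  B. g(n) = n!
B

f(n) = n log(n) is O(n log n), while g(n) = n! is O(n!).
Since O(n!) grows faster than O(n log n), g(n) dominates.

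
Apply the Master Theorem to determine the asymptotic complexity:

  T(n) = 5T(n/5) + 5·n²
Θ(n²)

Master Theorem: a = 5, b = 5, f(n) = 5·n².
Compute the critical exponent d = log₅(5) = 1.
Compare f(n) = Θ(n²) against n^d:
  k = 2 > d = 1, so f(n) = Ω(n^(d+ε)) — Case 3.
  Regularity: a·(n/b)^2/n^2 = a/b^2 = 5/25 < 1 ✓.
  The top-level work dominates: T(n) = Θ(f(n)) = Θ(n²).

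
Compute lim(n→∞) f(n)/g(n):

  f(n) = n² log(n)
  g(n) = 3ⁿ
0

Since n² log(n) (O(n² log n)) grows slower than 3ⁿ (O(3ⁿ)),
the ratio f(n)/g(n) → 0 as n → ∞.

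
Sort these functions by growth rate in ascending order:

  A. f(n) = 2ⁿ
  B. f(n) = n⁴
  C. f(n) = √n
C < B < A

Comparing growth rates:
C = √n is O(√n)
B = n⁴ is O(n⁴)
A = 2ⁿ is O(2ⁿ)

Therefore, the order from slowest to fastest is: C < B < A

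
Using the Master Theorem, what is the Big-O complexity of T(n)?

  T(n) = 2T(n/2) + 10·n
Θ(n log n)

Master Theorem: a = 2, b = 2, f(n) = 10·n.
Compute the critical exponent d = log₂(2) = 1.
Compare f(n) = Θ(n) against n^d:
  k = 1 = d, so f(n) = Θ(n^d) — Case 2.
  Work is balanced across levels: T(n) = Θ(n^d log n) = Θ(n log n).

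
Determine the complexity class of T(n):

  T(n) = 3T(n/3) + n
Θ(n log n)

Master Theorem: a = 3, b = 3, f(n) = n.
Compute the critical exponent d = log₃(3) = 1.
Compare f(n) = Θ(n) against n^d:
  k = 1 = d, so f(n) = Θ(n^d) — Case 2.
  Work is balanced across levels: T(n) = Θ(n^d log n) = Θ(n log n).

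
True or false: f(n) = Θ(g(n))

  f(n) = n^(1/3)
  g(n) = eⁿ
False

f(n) = n^(1/3) is O(n^(1/3)), and g(n) = eⁿ is O(eⁿ).
Since they have different growth rates, f(n) = Θ(g(n)) is false.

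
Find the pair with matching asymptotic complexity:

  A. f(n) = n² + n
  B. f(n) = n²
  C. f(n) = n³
A and B

Examining each function:
  A. n² + n is O(n²)
  B. n² is O(n²)
  C. n³ is O(n³)

Functions A and B both have the same complexity class.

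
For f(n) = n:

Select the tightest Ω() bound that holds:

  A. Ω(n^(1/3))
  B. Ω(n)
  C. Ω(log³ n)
B

f(n) = n is Ω(n).
All listed options are valid Big-Ω bounds (lower bounds),
but Ω(n) is the tightest (largest valid bound).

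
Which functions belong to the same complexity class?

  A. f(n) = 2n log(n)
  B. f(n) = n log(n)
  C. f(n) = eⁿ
A and B

Examining each function:
  A. 2n log(n) is O(n log n)
  B. n log(n) is O(n log n)
  C. eⁿ is O(eⁿ)

Functions A and B both have the same complexity class.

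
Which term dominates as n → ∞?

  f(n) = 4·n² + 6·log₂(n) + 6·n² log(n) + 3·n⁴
3·n⁴

Looking at each term:
  - 4·n² is O(n²)
  - 6·log₂(n) is O(log n)
  - 6·n² log(n) is O(n² log n)
  - 3·n⁴ is O(n⁴)

The term 3·n⁴ (O(n⁴)) grows fastest and dominates all others.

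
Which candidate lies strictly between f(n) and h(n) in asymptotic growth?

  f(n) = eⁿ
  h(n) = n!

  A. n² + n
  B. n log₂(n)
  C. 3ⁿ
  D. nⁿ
C

We need g(n) with eⁿ = o(g(n)) and g(n) = o(n!), i.e. O(eⁿ) ≺ g ≺ O(n!).
Check each option:
  A. n² + n — O(n²) does not grow strictly faster than f(n)
  B. n log₂(n) — O(n log n) does not grow strictly faster than f(n)
  C. 3ⁿ — O(3ⁿ) is strictly between O(eⁿ) and O(n!) ✓
  D. nⁿ — O(nⁿ) does not grow strictly slower than h(n)

Only option C (3ⁿ) lies strictly between.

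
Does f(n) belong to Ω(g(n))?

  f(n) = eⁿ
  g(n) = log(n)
True

f(n) = eⁿ is O(eⁿ), and g(n) = log(n) is O(log n).
Since O(eⁿ) grows at least as fast as O(log n), f(n) = Ω(g(n)) is true.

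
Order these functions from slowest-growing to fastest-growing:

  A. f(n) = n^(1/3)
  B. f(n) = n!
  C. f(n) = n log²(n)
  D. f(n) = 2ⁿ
A < C < D < B

Comparing growth rates:
A = n^(1/3) is O(n^(1/3))
C = n log²(n) is O(n log² n)
D = 2ⁿ is O(2ⁿ)
B = n! is O(n!)

Therefore, the order from slowest to fastest is: A < C < D < B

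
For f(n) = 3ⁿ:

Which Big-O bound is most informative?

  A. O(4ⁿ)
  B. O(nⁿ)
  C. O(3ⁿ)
C

f(n) = 3ⁿ is O(3ⁿ).
All listed options are valid Big-O bounds (upper bounds),
but O(3ⁿ) is the tightest (smallest valid bound).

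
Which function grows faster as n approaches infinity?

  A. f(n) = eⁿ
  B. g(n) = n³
A

f(n) = eⁿ is O(eⁿ), while g(n) = n³ is O(n³).
Since O(eⁿ) grows faster than O(n³), f(n) dominates.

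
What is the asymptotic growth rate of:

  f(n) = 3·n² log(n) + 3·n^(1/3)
Θ(n² log n)

Order the terms by growth rate: 3·n^(1/3) ≺ 3·n² log(n).
The fastest-growing term 3·n² log(n) dominates as n → ∞; dropping its constant factor gives Θ(n² log n).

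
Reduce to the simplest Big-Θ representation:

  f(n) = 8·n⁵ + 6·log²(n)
Θ(n⁵)

Order the terms by growth rate: 6·log²(n) ≺ 8·n⁵.
The fastest-growing term 8·n⁵ dominates as n → ∞; dropping its constant factor gives Θ(n⁵).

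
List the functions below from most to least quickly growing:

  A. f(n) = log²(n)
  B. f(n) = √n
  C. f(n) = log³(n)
B > C > A

Comparing growth rates:
B = √n is O(√n)
C = log³(n) is O(log³ n)
A = log²(n) is O(log² n)

Therefore, the order from fastest to slowest is: B > C > A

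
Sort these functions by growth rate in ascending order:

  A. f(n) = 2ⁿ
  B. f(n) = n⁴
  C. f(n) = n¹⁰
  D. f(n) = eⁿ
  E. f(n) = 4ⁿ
B < C < A < D < E

Comparing growth rates:
B = n⁴ is O(n⁴)
C = n¹⁰ is O(n¹⁰)
A = 2ⁿ is O(2ⁿ)
D = eⁿ is O(eⁿ)
E = 4ⁿ is O(4ⁿ)

Therefore, the order from slowest to fastest is: B < C < A < D < E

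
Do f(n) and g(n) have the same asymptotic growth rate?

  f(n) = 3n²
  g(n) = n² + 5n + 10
True

f(n) = 3n² and g(n) = n² + 5n + 10 are both O(n²).
Since they have the same asymptotic growth rate, f(n) = Θ(g(n)) is true.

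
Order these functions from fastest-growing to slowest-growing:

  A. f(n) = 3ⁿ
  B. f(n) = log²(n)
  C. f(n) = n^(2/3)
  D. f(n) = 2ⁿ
A > D > C > B

Comparing growth rates:
A = 3ⁿ is O(3ⁿ)
D = 2ⁿ is O(2ⁿ)
C = n^(2/3) is O(n^(2/3))
B = log²(n) is O(log² n)

Therefore, the order from fastest to slowest is: A > D > C > B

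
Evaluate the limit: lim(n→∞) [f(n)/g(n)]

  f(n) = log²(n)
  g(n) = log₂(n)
∞

Since log²(n) (O(log² n)) grows faster than log₂(n) (O(log n)),
the ratio f(n)/g(n) → ∞ as n → ∞.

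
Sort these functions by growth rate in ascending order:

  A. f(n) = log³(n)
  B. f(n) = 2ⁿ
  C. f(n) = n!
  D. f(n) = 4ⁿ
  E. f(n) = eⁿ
A < B < E < D < C

Comparing growth rates:
A = log³(n) is O(log³ n)
B = 2ⁿ is O(2ⁿ)
E = eⁿ is O(eⁿ)
D = 4ⁿ is O(4ⁿ)
C = n! is O(n!)

Therefore, the order from slowest to fastest is: A < B < E < D < C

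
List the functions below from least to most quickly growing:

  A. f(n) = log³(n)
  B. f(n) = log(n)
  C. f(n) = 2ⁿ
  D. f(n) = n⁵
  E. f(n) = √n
B < A < E < D < C

Comparing growth rates:
B = log(n) is O(log n)
A = log³(n) is O(log³ n)
E = √n is O(√n)
D = n⁵ is O(n⁵)
C = 2ⁿ is O(2ⁿ)

Therefore, the order from slowest to fastest is: B < A < E < D < C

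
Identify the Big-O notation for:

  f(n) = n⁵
O(n⁵)

The dominant term in n⁵ is n⁵, which is Θ(n⁵).
Constants are absorbed, so the tightest bound is O(n⁵).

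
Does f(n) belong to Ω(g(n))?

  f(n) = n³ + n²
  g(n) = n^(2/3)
True

f(n) = n³ + n² is O(n³), and g(n) = n^(2/3) is O(n^(2/3)).
Since O(n³) grows at least as fast as O(n^(2/3)), f(n) = Ω(g(n)) is true.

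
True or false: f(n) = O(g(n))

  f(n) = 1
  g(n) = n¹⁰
True

f(n) = 1 is O(1), and g(n) = n¹⁰ is O(n¹⁰).
Since O(1) ⊆ O(n¹⁰) (f grows no faster than g), f(n) = O(g(n)) is true.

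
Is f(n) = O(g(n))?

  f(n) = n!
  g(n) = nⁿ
True

f(n) = n! is O(n!), and g(n) = nⁿ is O(nⁿ).
Since O(n!) ⊆ O(nⁿ) (f grows no faster than g), f(n) = O(g(n)) is true.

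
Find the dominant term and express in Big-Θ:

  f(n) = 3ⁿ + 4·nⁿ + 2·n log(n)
Θ(nⁿ)

Order the terms by growth rate: 2·n log(n) ≺ 3ⁿ ≺ 4·nⁿ.
The fastest-growing term 4·nⁿ dominates as n → ∞; dropping its constant factor gives Θ(nⁿ).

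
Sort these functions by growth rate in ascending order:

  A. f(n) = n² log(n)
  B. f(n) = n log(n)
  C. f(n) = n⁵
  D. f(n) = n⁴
B < A < D < C

Comparing growth rates:
B = n log(n) is O(n log n)
A = n² log(n) is O(n² log n)
D = n⁴ is O(n⁴)
C = n⁵ is O(n⁵)

Therefore, the order from slowest to fastest is: B < A < D < C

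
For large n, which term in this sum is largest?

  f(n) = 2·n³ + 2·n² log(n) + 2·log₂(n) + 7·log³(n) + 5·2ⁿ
5·2ⁿ

Looking at each term:
  - 2·n³ is O(n³)
  - 2·n² log(n) is O(n² log n)
  - 2·log₂(n) is O(log n)
  - 7·log³(n) is O(log³ n)
  - 5·2ⁿ is O(2ⁿ)

The term 5·2ⁿ (O(2ⁿ)) grows fastest and dominates all others.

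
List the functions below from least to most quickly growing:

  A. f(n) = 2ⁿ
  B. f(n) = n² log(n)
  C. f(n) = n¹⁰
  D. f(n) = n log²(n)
D < B < C < A

Comparing growth rates:
D = n log²(n) is O(n log² n)
B = n² log(n) is O(n² log n)
C = n¹⁰ is O(n¹⁰)
A = 2ⁿ is O(2ⁿ)

Therefore, the order from slowest to fastest is: D < B < C < A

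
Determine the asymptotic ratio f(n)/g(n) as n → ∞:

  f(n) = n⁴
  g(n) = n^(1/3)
∞

Since n⁴ (O(n⁴)) grows faster than n^(1/3) (O(n^(1/3))),
the ratio f(n)/g(n) → ∞ as n → ∞.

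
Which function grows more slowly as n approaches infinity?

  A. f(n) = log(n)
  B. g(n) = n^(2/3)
A

f(n) = log(n) is O(log n), while g(n) = n^(2/3) is O(n^(2/3)).
Since O(log n) grows slower than O(n^(2/3)), f(n) is dominated.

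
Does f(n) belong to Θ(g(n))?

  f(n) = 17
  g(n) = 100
True

f(n) = 17 and g(n) = 100 are both O(1).
Since they have the same asymptotic growth rate, f(n) = Θ(g(n)) is true.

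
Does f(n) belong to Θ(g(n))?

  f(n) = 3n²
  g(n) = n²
True

f(n) = 3n² and g(n) = n² are both O(n²).
Since they have the same asymptotic growth rate, f(n) = Θ(g(n)) is true.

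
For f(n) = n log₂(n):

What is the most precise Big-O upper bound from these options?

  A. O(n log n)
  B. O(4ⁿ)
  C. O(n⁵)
A

f(n) = n log₂(n) is O(n log n).
All listed options are valid Big-O bounds (upper bounds),
but O(n log n) is the tightest (smallest valid bound).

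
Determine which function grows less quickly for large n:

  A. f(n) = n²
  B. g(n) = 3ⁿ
A

f(n) = n² is O(n²), while g(n) = 3ⁿ is O(3ⁿ).
Since O(n²) grows slower than O(3ⁿ), f(n) is dominated.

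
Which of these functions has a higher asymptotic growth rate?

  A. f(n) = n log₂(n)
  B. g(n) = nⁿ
B

f(n) = n log₂(n) is O(n log n), while g(n) = nⁿ is O(nⁿ).
Since O(nⁿ) grows faster than O(n log n), g(n) dominates.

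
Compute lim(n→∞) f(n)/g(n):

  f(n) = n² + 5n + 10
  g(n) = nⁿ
0

Since n² + 5n + 10 (O(n²)) grows slower than nⁿ (O(nⁿ)),
the ratio f(n)/g(n) → 0 as n → ∞.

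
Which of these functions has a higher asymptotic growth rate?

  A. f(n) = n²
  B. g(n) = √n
A

f(n) = n² is O(n²), while g(n) = √n is O(√n).
Since O(n²) grows faster than O(√n), f(n) dominates.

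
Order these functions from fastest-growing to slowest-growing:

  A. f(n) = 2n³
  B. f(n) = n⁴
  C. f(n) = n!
C > B > A

Comparing growth rates:
C = n! is O(n!)
B = n⁴ is O(n⁴)
A = 2n³ is O(n³)

Therefore, the order from fastest to slowest is: C > B > A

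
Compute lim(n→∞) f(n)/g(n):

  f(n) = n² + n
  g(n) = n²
1

Since n² + n and n² have the same growth rate (O(n²)),
the ratio converges to a constant: 1.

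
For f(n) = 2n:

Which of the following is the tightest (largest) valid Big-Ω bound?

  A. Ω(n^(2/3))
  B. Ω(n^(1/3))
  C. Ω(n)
C

f(n) = 2n is Ω(n).
All listed options are valid Big-Ω bounds (lower bounds),
but Ω(n) is the tightest (largest valid bound).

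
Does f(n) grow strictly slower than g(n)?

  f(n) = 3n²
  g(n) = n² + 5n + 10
False

f(n) = 3n² is O(n²), and g(n) = n² + 5n + 10 is O(n²).
Since they have the same growth rate, f(n) = o(g(n)) is false.
(f = o(g) requires f to grow strictly slower, not equal.)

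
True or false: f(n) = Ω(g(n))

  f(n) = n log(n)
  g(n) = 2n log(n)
True

f(n) = n log(n) and g(n) = 2n log(n) are both O(n log n).
Big-Ω permits equal growth rates (f ≥ c·g for some c > 0), so f(n) = Ω(g(n)) is true.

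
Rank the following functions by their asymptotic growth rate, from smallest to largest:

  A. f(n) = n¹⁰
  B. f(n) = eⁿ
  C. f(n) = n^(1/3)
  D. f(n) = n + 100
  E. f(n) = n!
C < D < A < B < E

Comparing growth rates:
C = n^(1/3) is O(n^(1/3))
D = n + 100 is O(n)
A = n¹⁰ is O(n¹⁰)
B = eⁿ is O(eⁿ)
E = n! is O(n!)

Therefore, the order from slowest to fastest is: C < D < A < B < E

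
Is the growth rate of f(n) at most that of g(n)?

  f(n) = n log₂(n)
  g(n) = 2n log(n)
True

f(n) = n log₂(n) and g(n) = 2n log(n) are both O(n log n).
Big-O permits equal growth rates (f ≤ c·g for some c), so f(n) = O(g(n)) is true.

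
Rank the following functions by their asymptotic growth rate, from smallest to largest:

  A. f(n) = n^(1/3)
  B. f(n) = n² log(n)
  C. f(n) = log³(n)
C < A < B

Comparing growth rates:
C = log³(n) is O(log³ n)
A = n^(1/3) is O(n^(1/3))
B = n² log(n) is O(n² log n)

Therefore, the order from slowest to fastest is: C < A < B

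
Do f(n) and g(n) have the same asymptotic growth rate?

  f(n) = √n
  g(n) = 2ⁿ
False

f(n) = √n is O(√n), and g(n) = 2ⁿ is O(2ⁿ).
Since they have different growth rates, f(n) = Θ(g(n)) is false.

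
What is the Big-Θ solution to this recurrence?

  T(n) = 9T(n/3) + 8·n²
Θ(n² log n)

Master Theorem: a = 9, b = 3, f(n) = 8·n².
Compute the critical exponent d = log₃(9) = 2.
Compare f(n) = Θ(n²) against n^d:
  k = 2 = d, so f(n) = Θ(n^d) — Case 2.
  Work is balanced across levels: T(n) = Θ(n^d log n) = Θ(n² log n).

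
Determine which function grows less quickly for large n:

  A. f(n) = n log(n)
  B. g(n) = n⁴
A

f(n) = n log(n) is O(n log n), while g(n) = n⁴ is O(n⁴).
Since O(n log n) grows slower than O(n⁴), f(n) is dominated.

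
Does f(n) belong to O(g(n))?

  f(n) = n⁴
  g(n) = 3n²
False

f(n) = n⁴ is O(n⁴), and g(n) = 3n² is O(n²).
Since O(n⁴) grows faster than O(n²), f(n) = O(g(n)) is false.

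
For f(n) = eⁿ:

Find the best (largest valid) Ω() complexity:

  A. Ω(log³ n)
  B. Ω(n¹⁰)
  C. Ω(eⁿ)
C

f(n) = eⁿ is Ω(eⁿ).
All listed options are valid Big-Ω bounds (lower bounds),
but Ω(eⁿ) is the tightest (largest valid bound).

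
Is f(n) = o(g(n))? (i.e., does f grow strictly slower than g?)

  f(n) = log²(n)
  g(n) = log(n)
False

f(n) = log²(n) is O(log² n), and g(n) = log(n) is O(log n).
Since O(log² n) grows faster than or equal to O(log n), f(n) = o(g(n)) is false.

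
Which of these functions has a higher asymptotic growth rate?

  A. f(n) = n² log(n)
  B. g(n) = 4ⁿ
B

f(n) = n² log(n) is O(n² log n), while g(n) = 4ⁿ is O(4ⁿ).
Since O(4ⁿ) grows faster than O(n² log n), g(n) dominates.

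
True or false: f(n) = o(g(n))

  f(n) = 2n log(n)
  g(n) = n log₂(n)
False

f(n) = 2n log(n) is O(n log n), and g(n) = n log₂(n) is O(n log n).
Since they have the same growth rate, f(n) = o(g(n)) is false.
(f = o(g) requires f to grow strictly slower, not equal.)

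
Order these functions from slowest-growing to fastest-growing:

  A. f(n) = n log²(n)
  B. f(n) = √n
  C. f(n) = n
B < C < A

Comparing growth rates:
B = √n is O(√n)
C = n is O(n)
A = n log²(n) is O(n log² n)

Therefore, the order from slowest to fastest is: B < C < A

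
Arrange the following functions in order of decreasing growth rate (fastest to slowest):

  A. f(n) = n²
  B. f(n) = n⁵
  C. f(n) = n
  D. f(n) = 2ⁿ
D > B > A > C

Comparing growth rates:
D = 2ⁿ is O(2ⁿ)
B = n⁵ is O(n⁵)
A = n² is O(n²)
C = n is O(n)

Therefore, the order from fastest to slowest is: D > B > A > C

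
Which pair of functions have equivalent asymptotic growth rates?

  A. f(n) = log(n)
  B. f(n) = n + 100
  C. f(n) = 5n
B and C

Examining each function:
  A. log(n) is O(log n)
  B. n + 100 is O(n)
  C. 5n is O(n)

Functions B and C both have the same complexity class.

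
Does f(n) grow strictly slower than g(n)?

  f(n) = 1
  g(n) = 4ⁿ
True

f(n) = 1 is O(1), and g(n) = 4ⁿ is O(4ⁿ).
Since O(1) grows strictly slower than O(4ⁿ), f(n) = o(g(n)) is true.
This means lim(n→∞) f(n)/g(n) = 0.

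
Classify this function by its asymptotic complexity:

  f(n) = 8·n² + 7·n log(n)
O(n²)

The dominant term in 8·n² + 7·n log(n) is 8·n², which is Θ(n²).
Lower-order terms (7·n log(n)) are asymptotically negligible.
Constants are absorbed, so the tightest bound is O(n²).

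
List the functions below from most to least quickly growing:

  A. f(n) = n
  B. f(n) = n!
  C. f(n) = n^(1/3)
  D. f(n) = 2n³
B > D > A > C

Comparing growth rates:
B = n! is O(n!)
D = 2n³ is O(n³)
A = n is O(n)
C = n^(1/3) is O(n^(1/3))

Therefore, the order from fastest to slowest is: B > D > A > C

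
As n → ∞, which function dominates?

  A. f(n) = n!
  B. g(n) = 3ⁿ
A

f(n) = n! is O(n!), while g(n) = 3ⁿ is O(3ⁿ).
Since O(n!) grows faster than O(3ⁿ), f(n) dominates.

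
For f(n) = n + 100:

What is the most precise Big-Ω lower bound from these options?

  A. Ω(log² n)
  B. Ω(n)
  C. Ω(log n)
B

f(n) = n + 100 is Ω(n).
All listed options are valid Big-Ω bounds (lower bounds),
but Ω(n) is the tightest (largest valid bound).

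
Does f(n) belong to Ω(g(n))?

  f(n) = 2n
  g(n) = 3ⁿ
False

f(n) = 2n is O(n), and g(n) = 3ⁿ is O(3ⁿ).
Since O(n) grows slower than O(3ⁿ), f(n) = Ω(g(n)) is false.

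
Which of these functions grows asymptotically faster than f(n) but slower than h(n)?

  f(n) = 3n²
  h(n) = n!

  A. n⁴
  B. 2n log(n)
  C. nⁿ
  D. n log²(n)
A

We need g(n) with 3n² = o(g(n)) and g(n) = o(n!), i.e. O(n²) ≺ g ≺ O(n!).
Check each option:
  A. n⁴ — O(n⁴) is strictly between O(n²) and O(n!) ✓
  B. 2n log(n) — O(n log n) does not grow strictly faster than f(n)
  C. nⁿ — O(nⁿ) does not grow strictly slower than h(n)
  D. n log²(n) — O(n log² n) does not grow strictly faster than f(n)

Only option A (n⁴) lies strictly between.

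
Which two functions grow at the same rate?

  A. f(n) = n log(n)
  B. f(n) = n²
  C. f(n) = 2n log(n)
A and C

Examining each function:
  A. n log(n) is O(n log n)
  B. n² is O(n²)
  C. 2n log(n) is O(n log n)

Functions A and C both have the same complexity class.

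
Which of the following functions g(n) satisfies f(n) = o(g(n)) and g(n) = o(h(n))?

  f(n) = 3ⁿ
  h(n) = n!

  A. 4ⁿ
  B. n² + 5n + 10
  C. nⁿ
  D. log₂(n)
A

We need g(n) with 3ⁿ = o(g(n)) and g(n) = o(n!), i.e. O(3ⁿ) ≺ g ≺ O(n!).
Check each option:
  A. 4ⁿ — O(4ⁿ) is strictly between O(3ⁿ) and O(n!) ✓
  B. n² + 5n + 10 — O(n²) does not grow strictly faster than f(n)
  C. nⁿ — O(nⁿ) does not grow strictly slower than h(n)
  D. log₂(n) — O(log n) does not grow strictly faster than f(n)

Only option A (4ⁿ) lies strictly between.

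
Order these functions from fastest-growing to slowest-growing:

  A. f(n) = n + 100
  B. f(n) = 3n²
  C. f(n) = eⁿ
C > B > A

Comparing growth rates:
C = eⁿ is O(eⁿ)
B = 3n² is O(n²)
A = n + 100 is O(n)

Therefore, the order from fastest to slowest is: C > B > A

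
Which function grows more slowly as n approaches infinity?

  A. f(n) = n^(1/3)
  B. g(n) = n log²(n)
A

f(n) = n^(1/3) is O(n^(1/3)), while g(n) = n log²(n) is O(n log² n).
Since O(n^(1/3)) grows slower than O(n log² n), f(n) is dominated.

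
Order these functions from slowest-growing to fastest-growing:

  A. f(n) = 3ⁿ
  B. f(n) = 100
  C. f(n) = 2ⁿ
B < C < A

Comparing growth rates:
B = 100 is O(1)
C = 2ⁿ is O(2ⁿ)
A = 3ⁿ is O(3ⁿ)

Therefore, the order from slowest to fastest is: B < C < A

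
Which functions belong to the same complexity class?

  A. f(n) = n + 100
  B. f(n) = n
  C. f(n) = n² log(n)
A and B

Examining each function:
  A. n + 100 is O(n)
  B. n is O(n)
  C. n² log(n) is O(n² log n)

Functions A and B both have the same complexity class.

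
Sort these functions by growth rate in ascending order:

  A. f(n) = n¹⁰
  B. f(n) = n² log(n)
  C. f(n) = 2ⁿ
B < A < C

Comparing growth rates:
B = n² log(n) is O(n² log n)
A = n¹⁰ is O(n¹⁰)
C = 2ⁿ is O(2ⁿ)

Therefore, the order from slowest to fastest is: B < A < C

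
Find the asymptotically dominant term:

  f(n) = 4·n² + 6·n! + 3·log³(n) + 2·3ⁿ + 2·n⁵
6·n!

Looking at each term:
  - 4·n² is O(n²)
  - 6·n! is O(n!)
  - 3·log³(n) is O(log³ n)
  - 2·3ⁿ is O(3ⁿ)
  - 2·n⁵ is O(n⁵)

The term 6·n! (O(n!)) grows fastest and dominates all others.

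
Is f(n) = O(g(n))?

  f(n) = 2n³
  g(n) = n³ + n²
True

f(n) = 2n³ and g(n) = n³ + n² are both O(n³).
Big-O permits equal growth rates (f ≤ c·g for some c), so f(n) = O(g(n)) is true.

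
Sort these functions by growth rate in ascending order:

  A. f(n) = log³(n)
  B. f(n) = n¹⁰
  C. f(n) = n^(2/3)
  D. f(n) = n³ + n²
A < C < D < B

Comparing growth rates:
A = log³(n) is O(log³ n)
C = n^(2/3) is O(n^(2/3))
D = n³ + n² is O(n³)
B = n¹⁰ is O(n¹⁰)

Therefore, the order from slowest to fastest is: A < C < D < B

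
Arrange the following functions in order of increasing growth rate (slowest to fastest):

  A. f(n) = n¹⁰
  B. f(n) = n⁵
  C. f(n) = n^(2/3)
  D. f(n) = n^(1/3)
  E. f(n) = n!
D < C < B < A < E

Comparing growth rates:
D = n^(1/3) is O(n^(1/3))
C = n^(2/3) is O(n^(2/3))
B = n⁵ is O(n⁵)
A = n¹⁰ is O(n¹⁰)
E = n! is O(n!)

Therefore, the order from slowest to fastest is: D < C < B < A < E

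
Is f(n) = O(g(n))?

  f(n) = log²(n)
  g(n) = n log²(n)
True

f(n) = log²(n) is O(log² n), and g(n) = n log²(n) is O(n log² n).
Since O(log² n) ⊆ O(n log² n) (f grows no faster than g), f(n) = O(g(n)) is true.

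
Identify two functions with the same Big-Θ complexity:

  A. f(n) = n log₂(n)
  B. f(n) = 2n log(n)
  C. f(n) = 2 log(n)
A and B

Examining each function:
  A. n log₂(n) is O(n log n)
  B. 2n log(n) is O(n log n)
  C. 2 log(n) is O(log n)

Functions A and B both have the same complexity class.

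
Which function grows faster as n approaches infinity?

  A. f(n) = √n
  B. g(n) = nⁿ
B

f(n) = √n is O(√n), while g(n) = nⁿ is O(nⁿ).
Since O(nⁿ) grows faster than O(√n), g(n) dominates.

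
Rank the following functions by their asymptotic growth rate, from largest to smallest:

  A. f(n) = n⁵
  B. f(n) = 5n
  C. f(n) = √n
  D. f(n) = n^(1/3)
A > B > C > D

Comparing growth rates:
A = n⁵ is O(n⁵)
B = 5n is O(n)
C = √n is O(√n)
D = n^(1/3) is O(n^(1/3))

Therefore, the order from fastest to slowest is: A > B > C > D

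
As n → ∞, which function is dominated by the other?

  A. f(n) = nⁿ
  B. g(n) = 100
B

f(n) = nⁿ is O(nⁿ), while g(n) = 100 is O(1).
Since O(1) grows slower than O(nⁿ), g(n) is dominated.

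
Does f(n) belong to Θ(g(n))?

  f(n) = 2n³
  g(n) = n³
True

f(n) = 2n³ and g(n) = n³ are both O(n³).
Since they have the same asymptotic growth rate, f(n) = Θ(g(n)) is true.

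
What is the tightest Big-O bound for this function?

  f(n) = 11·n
O(n)

The dominant term in 11·n is 11·n, which is Θ(n).
Constants are absorbed, so the tightest bound is O(n).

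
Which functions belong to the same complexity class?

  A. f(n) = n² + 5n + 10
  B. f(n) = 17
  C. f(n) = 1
B and C

Examining each function:
  A. n² + 5n + 10 is O(n²)
  B. 17 is O(1)
  C. 1 is O(1)

Functions B and C both have the same complexity class.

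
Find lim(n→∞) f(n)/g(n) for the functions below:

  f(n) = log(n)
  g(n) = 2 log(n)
1/2

Since log(n) and 2 log(n) have the same growth rate (O(log n)),
the ratio converges to a constant: 1/2.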